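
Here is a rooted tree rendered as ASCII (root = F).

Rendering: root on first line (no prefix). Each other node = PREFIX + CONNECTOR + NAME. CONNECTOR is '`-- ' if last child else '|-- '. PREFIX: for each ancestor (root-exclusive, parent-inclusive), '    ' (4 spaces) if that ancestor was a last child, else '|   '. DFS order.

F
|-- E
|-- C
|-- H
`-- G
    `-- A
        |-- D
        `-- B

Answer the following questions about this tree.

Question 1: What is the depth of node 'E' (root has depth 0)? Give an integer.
Path from root to E: F -> E
Depth = number of edges = 1

Answer: 1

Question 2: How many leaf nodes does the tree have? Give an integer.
Answer: 5

Derivation:
Leaves (nodes with no children): B, C, D, E, H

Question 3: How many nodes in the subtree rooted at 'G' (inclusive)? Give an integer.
Subtree rooted at G contains: A, B, D, G
Count = 4

Answer: 4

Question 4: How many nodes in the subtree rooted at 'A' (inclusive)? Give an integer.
Answer: 3

Derivation:
Subtree rooted at A contains: A, B, D
Count = 3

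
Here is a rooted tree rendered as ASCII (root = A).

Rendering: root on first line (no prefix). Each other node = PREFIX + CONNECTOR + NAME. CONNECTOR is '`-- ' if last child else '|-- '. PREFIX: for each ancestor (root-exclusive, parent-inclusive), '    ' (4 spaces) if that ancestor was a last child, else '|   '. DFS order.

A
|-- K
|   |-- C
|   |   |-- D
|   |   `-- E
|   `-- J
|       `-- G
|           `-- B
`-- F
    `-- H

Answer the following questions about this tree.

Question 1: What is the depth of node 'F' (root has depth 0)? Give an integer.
Path from root to F: A -> F
Depth = number of edges = 1

Answer: 1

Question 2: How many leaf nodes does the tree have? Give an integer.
Leaves (nodes with no children): B, D, E, H

Answer: 4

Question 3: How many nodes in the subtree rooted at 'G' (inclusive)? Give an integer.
Subtree rooted at G contains: B, G
Count = 2

Answer: 2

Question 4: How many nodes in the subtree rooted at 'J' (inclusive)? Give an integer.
Answer: 3

Derivation:
Subtree rooted at J contains: B, G, J
Count = 3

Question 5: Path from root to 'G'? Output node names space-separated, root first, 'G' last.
Answer: A K J G

Derivation:
Walk down from root: A -> K -> J -> G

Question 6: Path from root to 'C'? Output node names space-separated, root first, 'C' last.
Answer: A K C

Derivation:
Walk down from root: A -> K -> C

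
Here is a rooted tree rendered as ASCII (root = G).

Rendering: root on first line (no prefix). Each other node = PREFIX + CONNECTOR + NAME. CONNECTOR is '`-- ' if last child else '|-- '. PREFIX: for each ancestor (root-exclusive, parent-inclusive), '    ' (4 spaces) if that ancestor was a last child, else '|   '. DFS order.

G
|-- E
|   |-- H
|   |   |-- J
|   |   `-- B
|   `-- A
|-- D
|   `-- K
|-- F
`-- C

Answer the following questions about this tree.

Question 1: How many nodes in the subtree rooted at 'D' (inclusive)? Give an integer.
Subtree rooted at D contains: D, K
Count = 2

Answer: 2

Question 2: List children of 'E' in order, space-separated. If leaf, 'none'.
Node E's children (from adjacency): H, A

Answer: H A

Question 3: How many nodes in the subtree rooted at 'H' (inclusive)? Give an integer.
Answer: 3

Derivation:
Subtree rooted at H contains: B, H, J
Count = 3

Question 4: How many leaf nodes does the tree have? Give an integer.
Leaves (nodes with no children): A, B, C, F, J, K

Answer: 6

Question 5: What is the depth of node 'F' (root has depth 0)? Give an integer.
Path from root to F: G -> F
Depth = number of edges = 1

Answer: 1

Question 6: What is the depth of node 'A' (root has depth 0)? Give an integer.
Answer: 2

Derivation:
Path from root to A: G -> E -> A
Depth = number of edges = 2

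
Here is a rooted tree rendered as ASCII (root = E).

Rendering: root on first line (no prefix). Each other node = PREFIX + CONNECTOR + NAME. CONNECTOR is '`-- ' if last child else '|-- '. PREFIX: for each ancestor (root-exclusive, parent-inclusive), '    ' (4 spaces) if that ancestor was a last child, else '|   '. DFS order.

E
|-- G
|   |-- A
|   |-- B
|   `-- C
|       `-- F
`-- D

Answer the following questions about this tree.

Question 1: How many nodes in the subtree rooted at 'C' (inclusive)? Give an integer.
Answer: 2

Derivation:
Subtree rooted at C contains: C, F
Count = 2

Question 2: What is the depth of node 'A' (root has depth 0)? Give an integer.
Path from root to A: E -> G -> A
Depth = number of edges = 2

Answer: 2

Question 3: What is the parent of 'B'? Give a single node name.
Answer: G

Derivation:
Scan adjacency: B appears as child of G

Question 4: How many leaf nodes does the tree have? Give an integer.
Leaves (nodes with no children): A, B, D, F

Answer: 4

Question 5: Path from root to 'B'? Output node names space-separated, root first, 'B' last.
Walk down from root: E -> G -> B

Answer: E G B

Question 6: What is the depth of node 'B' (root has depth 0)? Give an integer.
Path from root to B: E -> G -> B
Depth = number of edges = 2

Answer: 2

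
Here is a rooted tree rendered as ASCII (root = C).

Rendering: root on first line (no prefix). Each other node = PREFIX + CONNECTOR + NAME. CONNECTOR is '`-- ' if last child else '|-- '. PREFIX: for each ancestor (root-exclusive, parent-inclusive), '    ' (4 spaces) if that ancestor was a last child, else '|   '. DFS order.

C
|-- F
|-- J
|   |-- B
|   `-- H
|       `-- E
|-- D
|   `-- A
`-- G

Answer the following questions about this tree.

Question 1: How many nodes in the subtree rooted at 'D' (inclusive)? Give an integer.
Answer: 2

Derivation:
Subtree rooted at D contains: A, D
Count = 2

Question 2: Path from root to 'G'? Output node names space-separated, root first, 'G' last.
Answer: C G

Derivation:
Walk down from root: C -> G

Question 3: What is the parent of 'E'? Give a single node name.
Answer: H

Derivation:
Scan adjacency: E appears as child of H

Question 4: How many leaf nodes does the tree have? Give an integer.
Answer: 5

Derivation:
Leaves (nodes with no children): A, B, E, F, G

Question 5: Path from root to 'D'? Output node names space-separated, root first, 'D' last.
Answer: C D

Derivation:
Walk down from root: C -> D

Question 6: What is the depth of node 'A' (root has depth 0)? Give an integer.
Path from root to A: C -> D -> A
Depth = number of edges = 2

Answer: 2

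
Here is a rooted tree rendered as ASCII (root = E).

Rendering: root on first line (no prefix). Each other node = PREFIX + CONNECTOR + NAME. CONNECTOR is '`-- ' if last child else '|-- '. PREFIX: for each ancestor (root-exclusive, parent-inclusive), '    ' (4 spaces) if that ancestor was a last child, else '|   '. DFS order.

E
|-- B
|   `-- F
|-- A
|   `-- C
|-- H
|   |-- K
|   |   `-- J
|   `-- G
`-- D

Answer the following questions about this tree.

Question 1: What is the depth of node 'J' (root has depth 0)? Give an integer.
Answer: 3

Derivation:
Path from root to J: E -> H -> K -> J
Depth = number of edges = 3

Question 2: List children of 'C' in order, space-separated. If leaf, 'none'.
Node C's children (from adjacency): (leaf)

Answer: none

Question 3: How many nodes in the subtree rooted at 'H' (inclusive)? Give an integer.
Answer: 4

Derivation:
Subtree rooted at H contains: G, H, J, K
Count = 4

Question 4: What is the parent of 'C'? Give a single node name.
Answer: A

Derivation:
Scan adjacency: C appears as child of A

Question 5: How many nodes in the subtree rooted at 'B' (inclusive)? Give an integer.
Answer: 2

Derivation:
Subtree rooted at B contains: B, F
Count = 2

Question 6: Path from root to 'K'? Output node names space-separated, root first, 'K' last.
Answer: E H K

Derivation:
Walk down from root: E -> H -> K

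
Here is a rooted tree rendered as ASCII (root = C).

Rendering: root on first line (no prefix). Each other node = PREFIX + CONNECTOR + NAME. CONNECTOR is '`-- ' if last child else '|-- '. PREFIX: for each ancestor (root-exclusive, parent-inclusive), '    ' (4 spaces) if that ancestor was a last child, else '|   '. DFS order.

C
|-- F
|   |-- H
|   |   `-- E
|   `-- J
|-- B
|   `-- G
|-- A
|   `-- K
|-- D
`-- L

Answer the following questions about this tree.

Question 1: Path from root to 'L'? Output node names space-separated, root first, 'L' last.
Walk down from root: C -> L

Answer: C L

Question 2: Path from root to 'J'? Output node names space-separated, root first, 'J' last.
Walk down from root: C -> F -> J

Answer: C F J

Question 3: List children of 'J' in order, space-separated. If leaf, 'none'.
Node J's children (from adjacency): (leaf)

Answer: none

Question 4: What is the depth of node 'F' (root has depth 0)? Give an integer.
Path from root to F: C -> F
Depth = number of edges = 1

Answer: 1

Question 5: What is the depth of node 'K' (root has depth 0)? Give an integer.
Path from root to K: C -> A -> K
Depth = number of edges = 2

Answer: 2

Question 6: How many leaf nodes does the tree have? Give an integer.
Answer: 6

Derivation:
Leaves (nodes with no children): D, E, G, J, K, L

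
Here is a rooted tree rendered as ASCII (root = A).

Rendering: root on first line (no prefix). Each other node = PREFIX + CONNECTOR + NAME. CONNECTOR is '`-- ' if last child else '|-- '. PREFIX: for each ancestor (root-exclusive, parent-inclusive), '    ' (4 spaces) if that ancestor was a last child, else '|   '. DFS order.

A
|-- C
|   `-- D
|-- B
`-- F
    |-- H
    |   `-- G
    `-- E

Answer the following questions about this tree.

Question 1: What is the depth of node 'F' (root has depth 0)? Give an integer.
Answer: 1

Derivation:
Path from root to F: A -> F
Depth = number of edges = 1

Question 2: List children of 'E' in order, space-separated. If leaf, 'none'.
Node E's children (from adjacency): (leaf)

Answer: none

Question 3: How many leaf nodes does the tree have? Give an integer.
Answer: 4

Derivation:
Leaves (nodes with no children): B, D, E, G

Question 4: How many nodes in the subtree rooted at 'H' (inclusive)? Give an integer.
Subtree rooted at H contains: G, H
Count = 2

Answer: 2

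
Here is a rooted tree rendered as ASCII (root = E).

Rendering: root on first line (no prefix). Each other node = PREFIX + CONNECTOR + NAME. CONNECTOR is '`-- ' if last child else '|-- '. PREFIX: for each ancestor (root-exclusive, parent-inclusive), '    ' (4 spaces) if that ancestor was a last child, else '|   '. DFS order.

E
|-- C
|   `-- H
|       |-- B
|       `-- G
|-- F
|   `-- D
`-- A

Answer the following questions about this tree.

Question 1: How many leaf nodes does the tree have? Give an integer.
Answer: 4

Derivation:
Leaves (nodes with no children): A, B, D, G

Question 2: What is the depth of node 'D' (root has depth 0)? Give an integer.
Path from root to D: E -> F -> D
Depth = number of edges = 2

Answer: 2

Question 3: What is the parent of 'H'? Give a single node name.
Scan adjacency: H appears as child of C

Answer: C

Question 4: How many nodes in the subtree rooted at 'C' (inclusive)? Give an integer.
Answer: 4

Derivation:
Subtree rooted at C contains: B, C, G, H
Count = 4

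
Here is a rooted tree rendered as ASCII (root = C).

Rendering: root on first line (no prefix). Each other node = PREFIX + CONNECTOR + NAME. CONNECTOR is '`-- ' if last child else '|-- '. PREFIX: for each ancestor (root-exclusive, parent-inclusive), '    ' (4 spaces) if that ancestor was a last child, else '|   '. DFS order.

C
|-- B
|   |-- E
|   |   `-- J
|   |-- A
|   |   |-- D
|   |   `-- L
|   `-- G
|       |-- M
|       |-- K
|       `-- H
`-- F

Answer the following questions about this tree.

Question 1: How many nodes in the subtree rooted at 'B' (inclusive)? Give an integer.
Subtree rooted at B contains: A, B, D, E, G, H, J, K, L, M
Count = 10

Answer: 10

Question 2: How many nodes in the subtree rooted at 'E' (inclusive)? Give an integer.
Answer: 2

Derivation:
Subtree rooted at E contains: E, J
Count = 2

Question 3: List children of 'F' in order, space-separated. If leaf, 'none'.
Answer: none

Derivation:
Node F's children (from adjacency): (leaf)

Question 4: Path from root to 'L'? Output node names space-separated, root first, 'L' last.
Walk down from root: C -> B -> A -> L

Answer: C B A L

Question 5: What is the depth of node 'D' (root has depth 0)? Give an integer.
Path from root to D: C -> B -> A -> D
Depth = number of edges = 3

Answer: 3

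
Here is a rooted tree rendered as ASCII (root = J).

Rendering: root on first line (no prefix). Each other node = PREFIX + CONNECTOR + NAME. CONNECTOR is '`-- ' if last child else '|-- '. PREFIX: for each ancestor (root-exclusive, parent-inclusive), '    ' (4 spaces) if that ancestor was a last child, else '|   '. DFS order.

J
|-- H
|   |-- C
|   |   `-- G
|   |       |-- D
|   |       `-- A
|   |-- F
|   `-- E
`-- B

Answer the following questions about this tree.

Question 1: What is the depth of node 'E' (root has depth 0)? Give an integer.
Answer: 2

Derivation:
Path from root to E: J -> H -> E
Depth = number of edges = 2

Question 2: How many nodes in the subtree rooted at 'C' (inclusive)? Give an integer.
Answer: 4

Derivation:
Subtree rooted at C contains: A, C, D, G
Count = 4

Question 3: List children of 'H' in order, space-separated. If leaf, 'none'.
Answer: C F E

Derivation:
Node H's children (from adjacency): C, F, E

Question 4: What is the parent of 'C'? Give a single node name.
Scan adjacency: C appears as child of H

Answer: H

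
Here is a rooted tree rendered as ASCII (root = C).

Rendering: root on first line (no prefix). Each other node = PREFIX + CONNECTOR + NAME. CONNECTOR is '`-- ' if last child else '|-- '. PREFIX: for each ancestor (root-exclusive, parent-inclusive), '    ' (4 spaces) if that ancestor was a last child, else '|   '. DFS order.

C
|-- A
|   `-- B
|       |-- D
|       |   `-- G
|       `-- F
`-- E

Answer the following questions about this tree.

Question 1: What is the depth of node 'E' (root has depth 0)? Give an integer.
Answer: 1

Derivation:
Path from root to E: C -> E
Depth = number of edges = 1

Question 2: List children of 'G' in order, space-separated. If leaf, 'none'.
Answer: none

Derivation:
Node G's children (from adjacency): (leaf)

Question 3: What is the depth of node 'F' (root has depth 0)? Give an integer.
Answer: 3

Derivation:
Path from root to F: C -> A -> B -> F
Depth = number of edges = 3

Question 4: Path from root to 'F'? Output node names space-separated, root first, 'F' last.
Walk down from root: C -> A -> B -> F

Answer: C A B F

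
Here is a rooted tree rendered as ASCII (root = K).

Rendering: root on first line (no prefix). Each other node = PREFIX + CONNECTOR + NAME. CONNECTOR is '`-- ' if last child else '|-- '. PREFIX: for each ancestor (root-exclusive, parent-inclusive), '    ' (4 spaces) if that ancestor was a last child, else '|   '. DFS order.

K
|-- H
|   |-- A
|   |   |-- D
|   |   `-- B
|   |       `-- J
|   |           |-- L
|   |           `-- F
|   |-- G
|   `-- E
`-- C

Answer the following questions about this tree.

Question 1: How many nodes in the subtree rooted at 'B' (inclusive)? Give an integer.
Answer: 4

Derivation:
Subtree rooted at B contains: B, F, J, L
Count = 4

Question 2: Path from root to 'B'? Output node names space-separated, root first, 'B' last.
Walk down from root: K -> H -> A -> B

Answer: K H A B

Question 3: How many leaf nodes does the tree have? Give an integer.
Answer: 6

Derivation:
Leaves (nodes with no children): C, D, E, F, G, L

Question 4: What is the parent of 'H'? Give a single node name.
Scan adjacency: H appears as child of K

Answer: K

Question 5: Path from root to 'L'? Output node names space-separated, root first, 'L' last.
Answer: K H A B J L

Derivation:
Walk down from root: K -> H -> A -> B -> J -> L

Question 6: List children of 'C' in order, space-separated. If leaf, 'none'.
Node C's children (from adjacency): (leaf)

Answer: none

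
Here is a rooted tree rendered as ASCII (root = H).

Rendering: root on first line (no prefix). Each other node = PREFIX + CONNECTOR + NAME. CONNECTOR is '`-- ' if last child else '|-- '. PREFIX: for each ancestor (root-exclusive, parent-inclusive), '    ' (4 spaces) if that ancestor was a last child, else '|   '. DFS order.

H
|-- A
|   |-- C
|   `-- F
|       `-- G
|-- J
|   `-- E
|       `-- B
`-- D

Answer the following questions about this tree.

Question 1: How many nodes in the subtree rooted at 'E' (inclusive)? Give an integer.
Subtree rooted at E contains: B, E
Count = 2

Answer: 2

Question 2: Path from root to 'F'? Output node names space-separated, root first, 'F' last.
Walk down from root: H -> A -> F

Answer: H A F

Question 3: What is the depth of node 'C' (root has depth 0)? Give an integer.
Answer: 2

Derivation:
Path from root to C: H -> A -> C
Depth = number of edges = 2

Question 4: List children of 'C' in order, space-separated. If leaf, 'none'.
Answer: none

Derivation:
Node C's children (from adjacency): (leaf)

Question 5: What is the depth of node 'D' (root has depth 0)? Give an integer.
Answer: 1

Derivation:
Path from root to D: H -> D
Depth = number of edges = 1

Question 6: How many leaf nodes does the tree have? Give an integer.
Answer: 4

Derivation:
Leaves (nodes with no children): B, C, D, G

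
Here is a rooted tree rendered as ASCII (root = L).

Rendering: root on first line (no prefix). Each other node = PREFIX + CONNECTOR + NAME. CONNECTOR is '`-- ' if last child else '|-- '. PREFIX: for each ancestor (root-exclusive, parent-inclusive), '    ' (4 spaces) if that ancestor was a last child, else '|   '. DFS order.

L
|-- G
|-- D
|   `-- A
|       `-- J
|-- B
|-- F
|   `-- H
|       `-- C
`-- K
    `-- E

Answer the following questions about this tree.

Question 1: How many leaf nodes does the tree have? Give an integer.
Leaves (nodes with no children): B, C, E, G, J

Answer: 5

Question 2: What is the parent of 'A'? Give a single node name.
Scan adjacency: A appears as child of D

Answer: D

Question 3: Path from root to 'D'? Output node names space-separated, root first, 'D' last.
Walk down from root: L -> D

Answer: L D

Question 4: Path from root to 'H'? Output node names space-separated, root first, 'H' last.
Walk down from root: L -> F -> H

Answer: L F H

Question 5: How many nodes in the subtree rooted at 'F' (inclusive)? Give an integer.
Subtree rooted at F contains: C, F, H
Count = 3

Answer: 3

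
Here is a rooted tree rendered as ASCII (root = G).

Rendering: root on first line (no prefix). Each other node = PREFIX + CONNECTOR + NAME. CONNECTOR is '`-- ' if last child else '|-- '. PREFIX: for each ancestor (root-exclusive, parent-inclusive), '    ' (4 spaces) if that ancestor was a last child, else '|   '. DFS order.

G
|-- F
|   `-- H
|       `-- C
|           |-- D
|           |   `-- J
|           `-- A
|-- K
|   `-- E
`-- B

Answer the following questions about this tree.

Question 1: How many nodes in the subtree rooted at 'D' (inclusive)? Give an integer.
Subtree rooted at D contains: D, J
Count = 2

Answer: 2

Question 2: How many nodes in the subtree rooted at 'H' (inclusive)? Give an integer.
Subtree rooted at H contains: A, C, D, H, J
Count = 5

Answer: 5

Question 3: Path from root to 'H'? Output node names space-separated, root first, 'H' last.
Walk down from root: G -> F -> H

Answer: G F H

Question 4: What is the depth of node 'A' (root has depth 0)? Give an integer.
Path from root to A: G -> F -> H -> C -> A
Depth = number of edges = 4

Answer: 4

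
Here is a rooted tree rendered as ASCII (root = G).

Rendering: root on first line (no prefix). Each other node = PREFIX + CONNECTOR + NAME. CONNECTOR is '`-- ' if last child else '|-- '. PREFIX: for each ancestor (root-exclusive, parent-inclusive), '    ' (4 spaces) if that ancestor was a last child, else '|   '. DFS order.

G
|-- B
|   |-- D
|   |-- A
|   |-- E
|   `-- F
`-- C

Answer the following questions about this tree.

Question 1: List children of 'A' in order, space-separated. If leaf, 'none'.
Answer: none

Derivation:
Node A's children (from adjacency): (leaf)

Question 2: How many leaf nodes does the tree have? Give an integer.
Leaves (nodes with no children): A, C, D, E, F

Answer: 5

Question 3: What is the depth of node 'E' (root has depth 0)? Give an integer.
Path from root to E: G -> B -> E
Depth = number of edges = 2

Answer: 2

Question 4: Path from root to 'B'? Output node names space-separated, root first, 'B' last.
Answer: G B

Derivation:
Walk down from root: G -> B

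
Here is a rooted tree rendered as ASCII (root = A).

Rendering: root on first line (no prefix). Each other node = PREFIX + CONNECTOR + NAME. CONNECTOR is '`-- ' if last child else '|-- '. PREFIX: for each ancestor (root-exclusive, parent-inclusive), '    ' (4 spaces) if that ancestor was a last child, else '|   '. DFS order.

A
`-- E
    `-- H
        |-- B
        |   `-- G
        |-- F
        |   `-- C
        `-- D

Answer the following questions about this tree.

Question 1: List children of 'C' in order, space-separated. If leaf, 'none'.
Answer: none

Derivation:
Node C's children (from adjacency): (leaf)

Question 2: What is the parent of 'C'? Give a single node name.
Answer: F

Derivation:
Scan adjacency: C appears as child of F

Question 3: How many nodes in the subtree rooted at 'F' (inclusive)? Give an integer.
Answer: 2

Derivation:
Subtree rooted at F contains: C, F
Count = 2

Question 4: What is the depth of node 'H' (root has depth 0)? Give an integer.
Path from root to H: A -> E -> H
Depth = number of edges = 2

Answer: 2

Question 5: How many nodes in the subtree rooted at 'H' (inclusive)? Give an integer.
Subtree rooted at H contains: B, C, D, F, G, H
Count = 6

Answer: 6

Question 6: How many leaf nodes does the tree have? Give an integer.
Answer: 3

Derivation:
Leaves (nodes with no children): C, D, G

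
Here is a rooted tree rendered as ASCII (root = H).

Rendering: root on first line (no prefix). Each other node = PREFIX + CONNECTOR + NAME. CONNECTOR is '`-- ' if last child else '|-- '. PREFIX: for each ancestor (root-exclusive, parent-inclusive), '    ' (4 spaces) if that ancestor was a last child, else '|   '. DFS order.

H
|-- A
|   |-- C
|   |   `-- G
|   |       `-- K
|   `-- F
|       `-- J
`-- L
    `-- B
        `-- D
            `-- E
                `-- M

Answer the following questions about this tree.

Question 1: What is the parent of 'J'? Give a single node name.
Answer: F

Derivation:
Scan adjacency: J appears as child of F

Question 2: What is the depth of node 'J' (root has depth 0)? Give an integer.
Answer: 3

Derivation:
Path from root to J: H -> A -> F -> J
Depth = number of edges = 3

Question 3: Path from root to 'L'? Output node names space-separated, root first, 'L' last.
Answer: H L

Derivation:
Walk down from root: H -> L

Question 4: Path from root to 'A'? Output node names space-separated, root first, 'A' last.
Walk down from root: H -> A

Answer: H A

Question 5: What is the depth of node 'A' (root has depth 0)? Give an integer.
Path from root to A: H -> A
Depth = number of edges = 1

Answer: 1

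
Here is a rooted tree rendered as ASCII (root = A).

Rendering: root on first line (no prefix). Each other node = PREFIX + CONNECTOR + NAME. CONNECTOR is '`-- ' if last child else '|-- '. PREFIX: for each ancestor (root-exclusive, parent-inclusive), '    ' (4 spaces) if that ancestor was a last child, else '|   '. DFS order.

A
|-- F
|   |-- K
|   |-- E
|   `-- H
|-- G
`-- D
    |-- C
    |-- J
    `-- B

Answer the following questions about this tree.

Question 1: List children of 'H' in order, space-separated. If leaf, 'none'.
Node H's children (from adjacency): (leaf)

Answer: none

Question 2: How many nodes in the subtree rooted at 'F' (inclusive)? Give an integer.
Subtree rooted at F contains: E, F, H, K
Count = 4

Answer: 4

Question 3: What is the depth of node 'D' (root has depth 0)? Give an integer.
Path from root to D: A -> D
Depth = number of edges = 1

Answer: 1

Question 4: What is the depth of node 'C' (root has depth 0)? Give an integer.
Path from root to C: A -> D -> C
Depth = number of edges = 2

Answer: 2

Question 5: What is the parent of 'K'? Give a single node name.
Answer: F

Derivation:
Scan adjacency: K appears as child of F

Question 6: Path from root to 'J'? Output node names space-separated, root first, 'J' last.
Walk down from root: A -> D -> J

Answer: A D J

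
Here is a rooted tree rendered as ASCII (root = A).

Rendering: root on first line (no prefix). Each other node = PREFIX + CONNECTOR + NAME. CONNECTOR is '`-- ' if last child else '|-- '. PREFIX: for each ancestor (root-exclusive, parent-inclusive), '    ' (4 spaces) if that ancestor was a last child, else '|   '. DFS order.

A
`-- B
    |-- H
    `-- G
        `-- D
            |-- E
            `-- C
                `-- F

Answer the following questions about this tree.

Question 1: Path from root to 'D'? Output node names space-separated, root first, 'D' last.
Answer: A B G D

Derivation:
Walk down from root: A -> B -> G -> D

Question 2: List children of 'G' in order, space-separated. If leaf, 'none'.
Node G's children (from adjacency): D

Answer: D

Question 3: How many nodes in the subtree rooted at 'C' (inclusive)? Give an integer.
Subtree rooted at C contains: C, F
Count = 2

Answer: 2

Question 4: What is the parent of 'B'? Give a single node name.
Scan adjacency: B appears as child of A

Answer: A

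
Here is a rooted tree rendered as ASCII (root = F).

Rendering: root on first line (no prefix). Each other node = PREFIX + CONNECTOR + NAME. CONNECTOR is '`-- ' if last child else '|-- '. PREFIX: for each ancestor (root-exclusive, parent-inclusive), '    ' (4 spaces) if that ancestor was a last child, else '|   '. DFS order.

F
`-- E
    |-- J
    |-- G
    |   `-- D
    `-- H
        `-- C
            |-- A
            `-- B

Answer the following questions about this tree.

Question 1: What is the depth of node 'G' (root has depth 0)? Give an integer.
Answer: 2

Derivation:
Path from root to G: F -> E -> G
Depth = number of edges = 2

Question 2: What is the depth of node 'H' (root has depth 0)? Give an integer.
Path from root to H: F -> E -> H
Depth = number of edges = 2

Answer: 2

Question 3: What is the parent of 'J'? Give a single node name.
Scan adjacency: J appears as child of E

Answer: E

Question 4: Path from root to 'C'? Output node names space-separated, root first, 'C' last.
Answer: F E H C

Derivation:
Walk down from root: F -> E -> H -> C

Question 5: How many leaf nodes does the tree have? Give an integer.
Answer: 4

Derivation:
Leaves (nodes with no children): A, B, D, J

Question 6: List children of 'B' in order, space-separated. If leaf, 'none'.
Node B's children (from adjacency): (leaf)

Answer: none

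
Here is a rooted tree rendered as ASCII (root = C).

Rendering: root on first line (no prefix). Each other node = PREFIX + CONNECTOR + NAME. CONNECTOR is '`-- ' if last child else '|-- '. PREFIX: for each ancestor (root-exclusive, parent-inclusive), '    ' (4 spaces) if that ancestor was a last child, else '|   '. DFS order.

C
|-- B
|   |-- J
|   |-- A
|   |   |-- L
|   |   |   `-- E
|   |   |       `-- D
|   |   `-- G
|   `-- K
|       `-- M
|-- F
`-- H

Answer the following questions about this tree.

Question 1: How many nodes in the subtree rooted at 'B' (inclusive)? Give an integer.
Subtree rooted at B contains: A, B, D, E, G, J, K, L, M
Count = 9

Answer: 9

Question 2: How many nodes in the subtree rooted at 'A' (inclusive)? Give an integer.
Subtree rooted at A contains: A, D, E, G, L
Count = 5

Answer: 5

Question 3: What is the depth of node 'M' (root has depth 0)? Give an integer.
Path from root to M: C -> B -> K -> M
Depth = number of edges = 3

Answer: 3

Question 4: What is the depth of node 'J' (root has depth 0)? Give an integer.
Answer: 2

Derivation:
Path from root to J: C -> B -> J
Depth = number of edges = 2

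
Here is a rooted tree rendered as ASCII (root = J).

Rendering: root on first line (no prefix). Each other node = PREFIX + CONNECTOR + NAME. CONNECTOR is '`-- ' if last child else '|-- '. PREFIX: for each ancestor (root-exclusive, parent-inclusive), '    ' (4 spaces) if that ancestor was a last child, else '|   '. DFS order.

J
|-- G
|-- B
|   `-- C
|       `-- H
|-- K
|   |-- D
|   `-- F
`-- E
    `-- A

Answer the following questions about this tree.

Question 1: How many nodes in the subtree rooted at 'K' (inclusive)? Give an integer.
Answer: 3

Derivation:
Subtree rooted at K contains: D, F, K
Count = 3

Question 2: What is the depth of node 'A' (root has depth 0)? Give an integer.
Answer: 2

Derivation:
Path from root to A: J -> E -> A
Depth = number of edges = 2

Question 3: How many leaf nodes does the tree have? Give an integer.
Leaves (nodes with no children): A, D, F, G, H

Answer: 5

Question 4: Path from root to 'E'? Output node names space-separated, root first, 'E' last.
Answer: J E

Derivation:
Walk down from root: J -> E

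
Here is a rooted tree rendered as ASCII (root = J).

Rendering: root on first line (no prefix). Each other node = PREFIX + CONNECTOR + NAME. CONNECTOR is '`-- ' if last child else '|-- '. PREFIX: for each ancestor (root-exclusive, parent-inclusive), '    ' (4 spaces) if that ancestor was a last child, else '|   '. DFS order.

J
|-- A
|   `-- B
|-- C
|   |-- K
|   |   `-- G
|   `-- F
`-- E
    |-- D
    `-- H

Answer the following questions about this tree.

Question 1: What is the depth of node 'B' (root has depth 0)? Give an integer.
Path from root to B: J -> A -> B
Depth = number of edges = 2

Answer: 2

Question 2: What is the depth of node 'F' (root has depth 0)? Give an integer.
Path from root to F: J -> C -> F
Depth = number of edges = 2

Answer: 2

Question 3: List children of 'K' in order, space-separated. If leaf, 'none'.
Answer: G

Derivation:
Node K's children (from adjacency): G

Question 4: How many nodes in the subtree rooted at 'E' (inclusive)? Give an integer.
Subtree rooted at E contains: D, E, H
Count = 3

Answer: 3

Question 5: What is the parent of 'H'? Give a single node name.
Scan adjacency: H appears as child of E

Answer: E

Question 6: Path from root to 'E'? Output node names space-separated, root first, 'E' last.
Walk down from root: J -> E

Answer: J E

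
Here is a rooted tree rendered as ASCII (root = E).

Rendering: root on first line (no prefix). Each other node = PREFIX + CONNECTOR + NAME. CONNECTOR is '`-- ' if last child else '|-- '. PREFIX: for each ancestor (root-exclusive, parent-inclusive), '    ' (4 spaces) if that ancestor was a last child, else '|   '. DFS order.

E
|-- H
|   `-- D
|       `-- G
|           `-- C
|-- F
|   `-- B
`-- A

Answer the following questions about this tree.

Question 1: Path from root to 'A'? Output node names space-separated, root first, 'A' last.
Walk down from root: E -> A

Answer: E A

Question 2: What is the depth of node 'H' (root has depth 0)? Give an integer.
Path from root to H: E -> H
Depth = number of edges = 1

Answer: 1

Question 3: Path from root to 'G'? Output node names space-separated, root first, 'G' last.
Answer: E H D G

Derivation:
Walk down from root: E -> H -> D -> G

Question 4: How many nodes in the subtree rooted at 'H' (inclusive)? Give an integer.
Answer: 4

Derivation:
Subtree rooted at H contains: C, D, G, H
Count = 4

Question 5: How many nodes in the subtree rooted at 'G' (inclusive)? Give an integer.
Answer: 2

Derivation:
Subtree rooted at G contains: C, G
Count = 2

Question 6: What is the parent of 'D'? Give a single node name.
Scan adjacency: D appears as child of H

Answer: H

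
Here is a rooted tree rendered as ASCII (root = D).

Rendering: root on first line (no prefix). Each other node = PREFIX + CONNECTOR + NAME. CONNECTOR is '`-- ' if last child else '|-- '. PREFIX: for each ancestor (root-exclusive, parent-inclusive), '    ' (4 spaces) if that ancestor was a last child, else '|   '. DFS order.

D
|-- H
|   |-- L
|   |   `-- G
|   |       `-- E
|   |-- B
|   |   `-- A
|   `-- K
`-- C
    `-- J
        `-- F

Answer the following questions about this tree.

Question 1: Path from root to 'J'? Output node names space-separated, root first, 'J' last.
Walk down from root: D -> C -> J

Answer: D C J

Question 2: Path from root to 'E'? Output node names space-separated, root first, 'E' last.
Walk down from root: D -> H -> L -> G -> E

Answer: D H L G E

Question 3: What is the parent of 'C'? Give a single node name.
Answer: D

Derivation:
Scan adjacency: C appears as child of D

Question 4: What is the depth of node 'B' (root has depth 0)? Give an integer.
Path from root to B: D -> H -> B
Depth = number of edges = 2

Answer: 2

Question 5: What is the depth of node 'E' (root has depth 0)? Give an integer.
Path from root to E: D -> H -> L -> G -> E
Depth = number of edges = 4

Answer: 4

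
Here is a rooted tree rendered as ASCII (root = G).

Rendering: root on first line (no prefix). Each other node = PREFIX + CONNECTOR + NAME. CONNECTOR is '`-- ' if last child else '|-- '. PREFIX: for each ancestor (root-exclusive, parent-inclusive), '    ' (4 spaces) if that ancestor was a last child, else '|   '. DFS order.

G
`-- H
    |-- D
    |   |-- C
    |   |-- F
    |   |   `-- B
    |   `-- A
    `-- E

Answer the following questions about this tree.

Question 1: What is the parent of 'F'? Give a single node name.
Scan adjacency: F appears as child of D

Answer: D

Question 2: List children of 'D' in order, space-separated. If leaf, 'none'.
Node D's children (from adjacency): C, F, A

Answer: C F A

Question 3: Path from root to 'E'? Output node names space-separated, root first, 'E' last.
Answer: G H E

Derivation:
Walk down from root: G -> H -> E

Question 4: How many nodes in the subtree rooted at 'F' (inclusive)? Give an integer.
Subtree rooted at F contains: B, F
Count = 2

Answer: 2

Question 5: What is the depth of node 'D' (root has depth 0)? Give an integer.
Answer: 2

Derivation:
Path from root to D: G -> H -> D
Depth = number of edges = 2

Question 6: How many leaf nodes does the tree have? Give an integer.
Leaves (nodes with no children): A, B, C, E

Answer: 4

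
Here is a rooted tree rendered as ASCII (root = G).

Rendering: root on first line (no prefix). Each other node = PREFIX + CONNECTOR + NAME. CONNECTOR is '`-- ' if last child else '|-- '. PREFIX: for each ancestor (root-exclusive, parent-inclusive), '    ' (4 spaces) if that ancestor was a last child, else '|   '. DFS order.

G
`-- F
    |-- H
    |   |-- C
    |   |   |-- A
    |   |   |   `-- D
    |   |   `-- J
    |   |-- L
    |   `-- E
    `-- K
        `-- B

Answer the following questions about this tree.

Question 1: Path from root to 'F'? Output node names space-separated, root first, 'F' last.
Answer: G F

Derivation:
Walk down from root: G -> F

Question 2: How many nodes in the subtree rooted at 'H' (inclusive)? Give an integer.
Answer: 7

Derivation:
Subtree rooted at H contains: A, C, D, E, H, J, L
Count = 7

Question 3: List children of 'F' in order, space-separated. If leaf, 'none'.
Node F's children (from adjacency): H, K

Answer: H K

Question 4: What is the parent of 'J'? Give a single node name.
Scan adjacency: J appears as child of C

Answer: C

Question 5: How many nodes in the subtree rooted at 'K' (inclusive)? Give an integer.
Subtree rooted at K contains: B, K
Count = 2

Answer: 2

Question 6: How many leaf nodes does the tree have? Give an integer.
Answer: 5

Derivation:
Leaves (nodes with no children): B, D, E, J, L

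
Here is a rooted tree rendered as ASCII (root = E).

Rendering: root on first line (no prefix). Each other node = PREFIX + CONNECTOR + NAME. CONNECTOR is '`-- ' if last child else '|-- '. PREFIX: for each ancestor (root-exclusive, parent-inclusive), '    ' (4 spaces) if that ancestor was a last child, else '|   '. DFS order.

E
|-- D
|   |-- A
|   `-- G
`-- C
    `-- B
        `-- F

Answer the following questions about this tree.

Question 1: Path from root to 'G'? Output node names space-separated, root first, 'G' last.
Answer: E D G

Derivation:
Walk down from root: E -> D -> G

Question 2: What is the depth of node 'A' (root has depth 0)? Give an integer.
Path from root to A: E -> D -> A
Depth = number of edges = 2

Answer: 2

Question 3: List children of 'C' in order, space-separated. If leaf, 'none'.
Answer: B

Derivation:
Node C's children (from adjacency): B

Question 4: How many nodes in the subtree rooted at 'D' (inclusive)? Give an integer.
Answer: 3

Derivation:
Subtree rooted at D contains: A, D, G
Count = 3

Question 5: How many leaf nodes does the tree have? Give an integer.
Leaves (nodes with no children): A, F, G

Answer: 3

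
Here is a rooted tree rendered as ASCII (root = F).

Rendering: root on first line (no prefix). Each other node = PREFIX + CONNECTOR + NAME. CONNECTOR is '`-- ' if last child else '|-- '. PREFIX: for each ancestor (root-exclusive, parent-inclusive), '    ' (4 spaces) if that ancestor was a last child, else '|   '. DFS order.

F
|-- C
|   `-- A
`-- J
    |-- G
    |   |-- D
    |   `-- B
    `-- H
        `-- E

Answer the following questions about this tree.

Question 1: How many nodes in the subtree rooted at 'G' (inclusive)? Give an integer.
Answer: 3

Derivation:
Subtree rooted at G contains: B, D, G
Count = 3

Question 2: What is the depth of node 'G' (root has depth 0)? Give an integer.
Answer: 2

Derivation:
Path from root to G: F -> J -> G
Depth = number of edges = 2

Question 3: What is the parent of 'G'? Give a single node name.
Scan adjacency: G appears as child of J

Answer: J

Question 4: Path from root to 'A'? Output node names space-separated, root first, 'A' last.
Walk down from root: F -> C -> A

Answer: F C A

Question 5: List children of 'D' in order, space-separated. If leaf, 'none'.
Node D's children (from adjacency): (leaf)

Answer: none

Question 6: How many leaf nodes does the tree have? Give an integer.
Leaves (nodes with no children): A, B, D, E

Answer: 4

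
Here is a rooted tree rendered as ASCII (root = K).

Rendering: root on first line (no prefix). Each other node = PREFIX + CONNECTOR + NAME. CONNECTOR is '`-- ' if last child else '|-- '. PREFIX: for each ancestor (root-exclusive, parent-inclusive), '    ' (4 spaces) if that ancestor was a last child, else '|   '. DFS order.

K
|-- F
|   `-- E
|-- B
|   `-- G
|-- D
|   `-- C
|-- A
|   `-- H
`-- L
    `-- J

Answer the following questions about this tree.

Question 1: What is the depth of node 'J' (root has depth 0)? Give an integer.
Answer: 2

Derivation:
Path from root to J: K -> L -> J
Depth = number of edges = 2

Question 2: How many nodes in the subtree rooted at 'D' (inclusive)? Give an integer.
Subtree rooted at D contains: C, D
Count = 2

Answer: 2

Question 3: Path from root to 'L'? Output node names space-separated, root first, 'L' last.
Walk down from root: K -> L

Answer: K L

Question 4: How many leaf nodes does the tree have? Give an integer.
Answer: 5

Derivation:
Leaves (nodes with no children): C, E, G, H, J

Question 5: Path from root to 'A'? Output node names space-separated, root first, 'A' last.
Answer: K A

Derivation:
Walk down from root: K -> A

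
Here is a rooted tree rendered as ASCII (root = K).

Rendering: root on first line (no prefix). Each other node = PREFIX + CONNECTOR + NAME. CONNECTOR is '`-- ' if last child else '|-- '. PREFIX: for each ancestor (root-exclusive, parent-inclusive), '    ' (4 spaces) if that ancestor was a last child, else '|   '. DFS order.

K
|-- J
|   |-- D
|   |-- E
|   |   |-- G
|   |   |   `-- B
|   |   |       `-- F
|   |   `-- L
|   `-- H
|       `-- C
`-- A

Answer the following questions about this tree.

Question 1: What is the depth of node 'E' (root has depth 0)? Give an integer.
Answer: 2

Derivation:
Path from root to E: K -> J -> E
Depth = number of edges = 2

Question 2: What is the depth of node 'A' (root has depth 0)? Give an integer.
Answer: 1

Derivation:
Path from root to A: K -> A
Depth = number of edges = 1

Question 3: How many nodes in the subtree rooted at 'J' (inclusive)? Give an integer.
Subtree rooted at J contains: B, C, D, E, F, G, H, J, L
Count = 9

Answer: 9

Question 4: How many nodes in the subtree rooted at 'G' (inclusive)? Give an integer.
Subtree rooted at G contains: B, F, G
Count = 3

Answer: 3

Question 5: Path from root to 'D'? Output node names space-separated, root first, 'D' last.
Answer: K J D

Derivation:
Walk down from root: K -> J -> D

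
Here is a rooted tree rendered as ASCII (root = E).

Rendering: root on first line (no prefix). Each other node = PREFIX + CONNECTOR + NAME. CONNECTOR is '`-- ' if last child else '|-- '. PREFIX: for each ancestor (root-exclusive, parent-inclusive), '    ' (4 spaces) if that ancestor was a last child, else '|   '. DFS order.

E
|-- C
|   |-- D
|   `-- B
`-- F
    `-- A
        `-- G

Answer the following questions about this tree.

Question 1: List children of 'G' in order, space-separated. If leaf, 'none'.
Node G's children (from adjacency): (leaf)

Answer: none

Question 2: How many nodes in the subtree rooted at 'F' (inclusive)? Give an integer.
Answer: 3

Derivation:
Subtree rooted at F contains: A, F, G
Count = 3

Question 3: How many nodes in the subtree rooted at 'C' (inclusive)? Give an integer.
Subtree rooted at C contains: B, C, D
Count = 3

Answer: 3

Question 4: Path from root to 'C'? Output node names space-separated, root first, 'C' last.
Answer: E C

Derivation:
Walk down from root: E -> C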